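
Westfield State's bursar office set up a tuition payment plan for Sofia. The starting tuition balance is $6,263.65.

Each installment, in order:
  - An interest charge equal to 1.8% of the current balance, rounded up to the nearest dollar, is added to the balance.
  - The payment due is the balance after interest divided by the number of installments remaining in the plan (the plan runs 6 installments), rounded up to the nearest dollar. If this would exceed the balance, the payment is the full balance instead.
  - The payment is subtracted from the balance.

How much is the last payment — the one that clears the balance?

$1,161.65

Installment 1: $6,263.65 +$113.00 interest = $6,376.65; pay $1,063.00 → $5,313.65
Installment 2: $5,313.65 +$96.00 interest = $5,409.65; pay $1,082.00 → $4,327.65
Installment 3: $4,327.65 +$78.00 interest = $4,405.65; pay $1,102.00 → $3,303.65
Installment 4: $3,303.65 +$60.00 interest = $3,363.65; pay $1,122.00 → $2,241.65
Installment 5: $2,241.65 +$41.00 interest = $2,282.65; pay $1,142.00 → $1,140.65
Installment 6: $1,140.65 +$21.00 interest = $1,161.65; pay $1,161.65 → $0.00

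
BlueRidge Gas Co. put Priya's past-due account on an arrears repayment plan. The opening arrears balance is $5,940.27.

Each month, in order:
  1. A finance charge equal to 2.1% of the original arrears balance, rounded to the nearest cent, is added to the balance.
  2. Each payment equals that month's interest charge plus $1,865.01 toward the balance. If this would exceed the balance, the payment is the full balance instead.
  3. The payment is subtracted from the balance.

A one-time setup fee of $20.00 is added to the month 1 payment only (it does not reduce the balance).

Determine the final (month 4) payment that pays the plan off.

$469.99

# | Opening | Interest | Payment | Fee | End bal
1 | $5,940.27 | $124.75 | $1,989.76 | $20.00 | $4,075.26
2 | $4,075.26 | $124.75 | $1,989.76 | — | $2,210.25
3 | $2,210.25 | $124.75 | $1,989.76 | — | $345.24
4 | $345.24 | $124.75 | $469.99 | — | $0.00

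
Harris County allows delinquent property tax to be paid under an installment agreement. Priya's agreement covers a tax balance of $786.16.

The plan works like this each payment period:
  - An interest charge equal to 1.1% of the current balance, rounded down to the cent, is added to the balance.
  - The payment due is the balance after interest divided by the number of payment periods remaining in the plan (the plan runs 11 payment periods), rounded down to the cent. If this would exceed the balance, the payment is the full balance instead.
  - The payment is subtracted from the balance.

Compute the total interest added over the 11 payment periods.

Payment period 1: $786.16 +$8.64 interest = $794.80; pay $72.25 → $722.55
Payment period 2: $722.55 +$7.94 interest = $730.49; pay $73.04 → $657.45
Payment period 3: $657.45 +$7.23 interest = $664.68; pay $73.85 → $590.83
Payment period 4: $590.83 +$6.49 interest = $597.32; pay $74.66 → $522.66
Payment period 5: $522.66 +$5.74 interest = $528.40; pay $75.48 → $452.92
Payment period 6: $452.92 +$4.98 interest = $457.90; pay $76.31 → $381.59
Payment period 7: $381.59 +$4.19 interest = $385.78; pay $77.15 → $308.63
Payment period 8: $308.63 +$3.39 interest = $312.02; pay $78.00 → $234.02
Payment period 9: $234.02 +$2.57 interest = $236.59; pay $78.86 → $157.73
Payment period 10: $157.73 +$1.73 interest = $159.46; pay $79.73 → $79.73
Payment period 11: $79.73 +$0.87 interest = $80.60; pay $80.60 → $0.00
Total interest: $8.64 + $7.94 + $7.23 + $6.49 + $5.74 + $4.98 + $4.19 + $3.39 + $2.57 + $1.73 + $0.87 = $53.77

$53.77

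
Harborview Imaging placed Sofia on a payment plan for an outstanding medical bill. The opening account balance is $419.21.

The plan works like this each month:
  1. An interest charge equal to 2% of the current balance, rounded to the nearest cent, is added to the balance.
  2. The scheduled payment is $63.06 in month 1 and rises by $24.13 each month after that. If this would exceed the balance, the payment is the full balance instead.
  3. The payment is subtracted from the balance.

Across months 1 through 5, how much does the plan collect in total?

Month 1: $419.21 +$8.38 interest = $427.59; pay $63.06 → $364.53
Month 2: $364.53 +$7.29 interest = $371.82; pay $87.19 → $284.63
Month 3: $284.63 +$5.69 interest = $290.32; pay $111.32 → $179.00
Month 4: $179.00 +$3.58 interest = $182.58; pay $135.45 → $47.13
Month 5: $47.13 +$0.94 interest = $48.07; pay $48.07 → $0.00
Total paid: $445.09

$445.09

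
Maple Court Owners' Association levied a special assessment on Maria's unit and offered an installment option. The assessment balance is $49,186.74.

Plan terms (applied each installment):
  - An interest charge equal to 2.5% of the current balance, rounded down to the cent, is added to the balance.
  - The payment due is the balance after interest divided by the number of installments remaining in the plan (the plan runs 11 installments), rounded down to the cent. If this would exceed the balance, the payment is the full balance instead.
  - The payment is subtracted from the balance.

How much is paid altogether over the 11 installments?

$57,215.52

Installment 1: $49,186.74 +$1,229.66 interest = $50,416.40; pay $4,583.30 → $45,833.10
Installment 2: $45,833.10 +$1,145.82 interest = $46,978.92; pay $4,697.89 → $42,281.03
Installment 3: $42,281.03 +$1,057.02 interest = $43,338.05; pay $4,815.33 → $38,522.72
Installment 4: $38,522.72 +$963.06 interest = $39,485.78; pay $4,935.72 → $34,550.06
Installment 5: $34,550.06 +$863.75 interest = $35,413.81; pay $5,059.11 → $30,354.70
Installment 6: $30,354.70 +$758.86 interest = $31,113.56; pay $5,185.59 → $25,927.97
Installment 7: $25,927.97 +$648.19 interest = $26,576.16; pay $5,315.23 → $21,260.93
Installment 8: $21,260.93 +$531.52 interest = $21,792.45; pay $5,448.11 → $16,344.34
Installment 9: $16,344.34 +$408.60 interest = $16,752.94; pay $5,584.31 → $11,168.63
Installment 10: $11,168.63 +$279.21 interest = $11,447.84; pay $5,723.92 → $5,723.92
Installment 11: $5,723.92 +$143.09 interest = $5,867.01; pay $5,867.01 → $0.00
Total paid: $57,215.52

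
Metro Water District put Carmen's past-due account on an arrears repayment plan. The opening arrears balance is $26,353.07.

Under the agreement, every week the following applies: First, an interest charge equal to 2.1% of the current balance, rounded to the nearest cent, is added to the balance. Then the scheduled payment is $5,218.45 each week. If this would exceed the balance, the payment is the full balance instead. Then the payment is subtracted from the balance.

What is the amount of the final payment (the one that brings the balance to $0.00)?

$2,070.02

Week 1: opening $26,353.07; interest $553.41 → $26,906.48; payment $5,218.45; balance $21,688.03
Week 2: opening $21,688.03; interest $455.45 → $22,143.48; payment $5,218.45; balance $16,925.03
Week 3: opening $16,925.03; interest $355.43 → $17,280.46; payment $5,218.45; balance $12,062.01
Week 4: opening $12,062.01; interest $253.30 → $12,315.31; payment $5,218.45; balance $7,096.86
Week 5: opening $7,096.86; interest $149.03 → $7,245.89; payment $5,218.45; balance $2,027.44
Week 6: opening $2,027.44; interest $42.58 → $2,070.02; payment $2,070.02; balance $0.00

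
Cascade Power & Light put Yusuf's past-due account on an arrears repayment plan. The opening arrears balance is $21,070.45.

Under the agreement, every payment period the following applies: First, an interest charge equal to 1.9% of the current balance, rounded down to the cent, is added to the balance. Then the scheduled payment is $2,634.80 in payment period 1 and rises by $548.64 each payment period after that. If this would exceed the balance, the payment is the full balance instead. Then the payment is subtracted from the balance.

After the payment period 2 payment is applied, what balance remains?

Payment period 1: $21,070.45 +$400.33 interest = $21,470.78; pay $2,634.80 → $18,835.98
Payment period 2: $18,835.98 +$357.88 interest = $19,193.86; pay $3,183.44 → $16,010.42

$16,010.42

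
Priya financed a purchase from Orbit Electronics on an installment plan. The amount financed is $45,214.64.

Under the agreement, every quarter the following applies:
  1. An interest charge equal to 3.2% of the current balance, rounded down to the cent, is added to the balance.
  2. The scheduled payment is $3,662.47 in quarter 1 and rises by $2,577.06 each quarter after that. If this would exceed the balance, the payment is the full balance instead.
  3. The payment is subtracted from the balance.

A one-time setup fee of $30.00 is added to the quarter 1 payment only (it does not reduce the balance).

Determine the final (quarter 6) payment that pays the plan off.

Quarter 1: opening $45,214.64; interest $1,446.86 → $46,661.50; payment $3,662.47 (+ $30.00 fee); balance $42,999.03
Quarter 2: opening $42,999.03; interest $1,375.96 → $44,374.99; payment $6,239.53; balance $38,135.46
Quarter 3: opening $38,135.46; interest $1,220.33 → $39,355.79; payment $8,816.59; balance $30,539.20
Quarter 4: opening $30,539.20; interest $977.25 → $31,516.45; payment $11,393.65; balance $20,122.80
Quarter 5: opening $20,122.80; interest $643.92 → $20,766.72; payment $13,970.71; balance $6,796.01
Quarter 6: opening $6,796.01; interest $217.47 → $7,013.48; payment $7,013.48; balance $0.00

$7,013.48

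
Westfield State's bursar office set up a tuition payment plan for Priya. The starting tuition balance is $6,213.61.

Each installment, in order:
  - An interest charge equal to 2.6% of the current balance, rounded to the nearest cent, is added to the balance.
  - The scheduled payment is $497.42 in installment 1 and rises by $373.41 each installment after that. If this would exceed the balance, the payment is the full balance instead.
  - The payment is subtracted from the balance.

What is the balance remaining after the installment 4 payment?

Installment 1: opening $6,213.61; interest $161.55 → $6,375.16; payment $497.42; balance $5,877.74
Installment 2: opening $5,877.74; interest $152.82 → $6,030.56; payment $870.83; balance $5,159.73
Installment 3: opening $5,159.73; interest $134.15 → $5,293.88; payment $1,244.24; balance $4,049.64
Installment 4: opening $4,049.64; interest $105.29 → $4,154.93; payment $1,617.65; balance $2,537.28

$2,537.28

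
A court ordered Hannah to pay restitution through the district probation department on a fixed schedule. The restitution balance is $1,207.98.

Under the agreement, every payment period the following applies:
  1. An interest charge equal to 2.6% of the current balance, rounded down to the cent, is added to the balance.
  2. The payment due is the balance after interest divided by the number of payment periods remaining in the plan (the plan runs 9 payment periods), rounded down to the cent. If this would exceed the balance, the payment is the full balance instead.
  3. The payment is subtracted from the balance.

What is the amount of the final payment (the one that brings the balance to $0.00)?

Payment period 1: $1,207.98 +$31.40 interest = $1,239.38; pay $137.70 → $1,101.68
Payment period 2: $1,101.68 +$28.64 interest = $1,130.32; pay $141.29 → $989.03
Payment period 3: $989.03 +$25.71 interest = $1,014.74; pay $144.96 → $869.78
Payment period 4: $869.78 +$22.61 interest = $892.39; pay $148.73 → $743.66
Payment period 5: $743.66 +$19.33 interest = $762.99; pay $152.59 → $610.40
Payment period 6: $610.40 +$15.87 interest = $626.27; pay $156.56 → $469.71
Payment period 7: $469.71 +$12.21 interest = $481.92; pay $160.64 → $321.28
Payment period 8: $321.28 +$8.35 interest = $329.63; pay $164.81 → $164.82
Payment period 9: $164.82 +$4.28 interest = $169.10; pay $169.10 → $0.00

$169.10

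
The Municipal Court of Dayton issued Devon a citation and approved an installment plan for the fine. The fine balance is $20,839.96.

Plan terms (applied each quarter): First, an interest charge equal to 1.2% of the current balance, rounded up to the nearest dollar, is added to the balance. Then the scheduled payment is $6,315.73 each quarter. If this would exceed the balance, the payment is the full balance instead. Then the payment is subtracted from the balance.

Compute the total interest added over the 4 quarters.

$563.00

Quarter 1: opening $20,839.96; interest $251.00 → $21,090.96; payment $6,315.73; balance $14,775.23
Quarter 2: opening $14,775.23; interest $178.00 → $14,953.23; payment $6,315.73; balance $8,637.50
Quarter 3: opening $8,637.50; interest $104.00 → $8,741.50; payment $6,315.73; balance $2,425.77
Quarter 4: opening $2,425.77; interest $30.00 → $2,455.77; payment $2,455.77; balance $0.00
Total interest: $251.00 + $178.00 + $104.00 + $30.00 = $563.00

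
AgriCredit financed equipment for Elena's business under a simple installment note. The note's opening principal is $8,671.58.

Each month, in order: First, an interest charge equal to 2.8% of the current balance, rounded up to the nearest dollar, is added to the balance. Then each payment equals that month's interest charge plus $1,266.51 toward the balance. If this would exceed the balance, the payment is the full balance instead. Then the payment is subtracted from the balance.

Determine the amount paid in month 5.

Month 1: $8,671.58 +$243.00 interest = $8,914.58; pay $1,509.51 → $7,405.07
Month 2: $7,405.07 +$208.00 interest = $7,613.07; pay $1,474.51 → $6,138.56
Month 3: $6,138.56 +$172.00 interest = $6,310.56; pay $1,438.51 → $4,872.05
Month 4: $4,872.05 +$137.00 interest = $5,009.05; pay $1,403.51 → $3,605.54
Month 5: $3,605.54 +$101.00 interest = $3,706.54; pay $1,367.51 → $2,339.03

$1,367.51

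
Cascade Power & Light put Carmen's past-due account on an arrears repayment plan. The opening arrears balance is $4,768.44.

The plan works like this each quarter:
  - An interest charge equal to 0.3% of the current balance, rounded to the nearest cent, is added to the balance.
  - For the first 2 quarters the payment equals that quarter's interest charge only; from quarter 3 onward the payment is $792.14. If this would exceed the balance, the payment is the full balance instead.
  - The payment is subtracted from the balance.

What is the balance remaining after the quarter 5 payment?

$2,427.93

Quarter 1: opening $4,768.44; interest $14.31 → $4,782.75; payment $14.31; balance $4,768.44
Quarter 2: opening $4,768.44; interest $14.31 → $4,782.75; payment $14.31; balance $4,768.44
Quarter 3: opening $4,768.44; interest $14.31 → $4,782.75; payment $792.14; balance $3,990.61
Quarter 4: opening $3,990.61; interest $11.97 → $4,002.58; payment $792.14; balance $3,210.44
Quarter 5: opening $3,210.44; interest $9.63 → $3,220.07; payment $792.14; balance $2,427.93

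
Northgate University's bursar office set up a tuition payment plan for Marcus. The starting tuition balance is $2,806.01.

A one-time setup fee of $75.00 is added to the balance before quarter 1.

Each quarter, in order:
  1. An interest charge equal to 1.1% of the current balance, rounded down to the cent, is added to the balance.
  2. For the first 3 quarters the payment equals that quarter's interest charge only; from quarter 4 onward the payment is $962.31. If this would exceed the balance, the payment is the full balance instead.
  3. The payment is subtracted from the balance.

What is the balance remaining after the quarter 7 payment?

$0.00

Quarter 1: $2,881.01 +$31.69 interest = $2,912.70; pay $31.69 → $2,881.01
Quarter 2: $2,881.01 +$31.69 interest = $2,912.70; pay $31.69 → $2,881.01
Quarter 3: $2,881.01 +$31.69 interest = $2,912.70; pay $31.69 → $2,881.01
Quarter 4: $2,881.01 +$31.69 interest = $2,912.70; pay $962.31 → $1,950.39
Quarter 5: $1,950.39 +$21.45 interest = $1,971.84; pay $962.31 → $1,009.53
Quarter 6: $1,009.53 +$11.10 interest = $1,020.63; pay $962.31 → $58.32
Quarter 7: $58.32 +$0.64 interest = $58.96; pay $58.96 → $0.00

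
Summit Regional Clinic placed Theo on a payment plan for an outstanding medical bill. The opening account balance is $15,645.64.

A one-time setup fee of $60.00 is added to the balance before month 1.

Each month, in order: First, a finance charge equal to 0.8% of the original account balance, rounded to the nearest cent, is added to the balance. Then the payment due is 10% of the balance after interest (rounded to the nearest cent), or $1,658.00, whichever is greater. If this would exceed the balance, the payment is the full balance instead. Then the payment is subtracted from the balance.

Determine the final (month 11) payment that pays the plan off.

Month 1: $15,705.64 +$125.17 interest = $15,830.81; pay $1,658.00 → $14,172.81
Month 2: $14,172.81 +$125.17 interest = $14,297.98; pay $1,658.00 → $12,639.98
Month 3: $12,639.98 +$125.17 interest = $12,765.15; pay $1,658.00 → $11,107.15
Month 4: $11,107.15 +$125.17 interest = $11,232.32; pay $1,658.00 → $9,574.32
Month 5: $9,574.32 +$125.17 interest = $9,699.49; pay $1,658.00 → $8,041.49
Month 6: $8,041.49 +$125.17 interest = $8,166.66; pay $1,658.00 → $6,508.66
Month 7: $6,508.66 +$125.17 interest = $6,633.83; pay $1,658.00 → $4,975.83
Month 8: $4,975.83 +$125.17 interest = $5,101.00; pay $1,658.00 → $3,443.00
Month 9: $3,443.00 +$125.17 interest = $3,568.17; pay $1,658.00 → $1,910.17
Month 10: $1,910.17 +$125.17 interest = $2,035.34; pay $1,658.00 → $377.34
Month 11: $377.34 +$125.17 interest = $502.51; pay $502.51 → $0.00

$502.51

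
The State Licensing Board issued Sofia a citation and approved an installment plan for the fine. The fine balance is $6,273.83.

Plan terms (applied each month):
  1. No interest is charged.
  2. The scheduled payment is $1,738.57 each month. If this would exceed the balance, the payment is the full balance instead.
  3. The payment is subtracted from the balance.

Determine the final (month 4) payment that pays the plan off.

Month 1: opening $6,273.83; payment $1,738.57; balance $4,535.26
Month 2: opening $4,535.26; payment $1,738.57; balance $2,796.69
Month 3: opening $2,796.69; payment $1,738.57; balance $1,058.12
Month 4: opening $1,058.12; payment $1,058.12; balance $0.00

$1,058.12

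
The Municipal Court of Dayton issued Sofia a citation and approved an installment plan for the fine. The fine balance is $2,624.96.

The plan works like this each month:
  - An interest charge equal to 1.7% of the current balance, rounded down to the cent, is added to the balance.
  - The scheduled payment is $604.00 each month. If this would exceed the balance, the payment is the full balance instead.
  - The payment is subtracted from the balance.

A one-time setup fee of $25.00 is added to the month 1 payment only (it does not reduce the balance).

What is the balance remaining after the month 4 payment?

$329.73

Month 1: $2,624.96 +$44.62 interest = $2,669.58; pay $604.00 (+ $25.00 fee) → $2,065.58
Month 2: $2,065.58 +$35.11 interest = $2,100.69; pay $604.00 → $1,496.69
Month 3: $1,496.69 +$25.44 interest = $1,522.13; pay $604.00 → $918.13
Month 4: $918.13 +$15.60 interest = $933.73; pay $604.00 → $329.73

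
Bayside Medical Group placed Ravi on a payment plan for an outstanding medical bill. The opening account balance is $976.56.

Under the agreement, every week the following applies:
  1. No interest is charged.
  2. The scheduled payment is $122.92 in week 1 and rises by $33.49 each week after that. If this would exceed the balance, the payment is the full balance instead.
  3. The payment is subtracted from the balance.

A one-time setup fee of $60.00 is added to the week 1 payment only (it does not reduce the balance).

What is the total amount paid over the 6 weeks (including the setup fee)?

$1,036.56

# | Opening | Payment | Fee | End bal
1 | $976.56 | $122.92 | $60.00 | $853.64
2 | $853.64 | $156.41 | — | $697.23
3 | $697.23 | $189.90 | — | $507.33
4 | $507.33 | $223.39 | — | $283.94
5 | $283.94 | $256.88 | — | $27.06
6 | $27.06 | $27.06 | — | $0.00
Total paid: $1,036.56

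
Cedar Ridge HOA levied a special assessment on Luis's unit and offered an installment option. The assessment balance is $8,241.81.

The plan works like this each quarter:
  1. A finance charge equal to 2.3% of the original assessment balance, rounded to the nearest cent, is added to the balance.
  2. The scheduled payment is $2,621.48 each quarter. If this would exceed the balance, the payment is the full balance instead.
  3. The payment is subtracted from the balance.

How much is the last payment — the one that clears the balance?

$1,135.61

Quarter 1: opening $8,241.81; interest $189.56 → $8,431.37; payment $2,621.48; balance $5,809.89
Quarter 2: opening $5,809.89; interest $189.56 → $5,999.45; payment $2,621.48; balance $3,377.97
Quarter 3: opening $3,377.97; interest $189.56 → $3,567.53; payment $2,621.48; balance $946.05
Quarter 4: opening $946.05; interest $189.56 → $1,135.61; payment $1,135.61; balance $0.00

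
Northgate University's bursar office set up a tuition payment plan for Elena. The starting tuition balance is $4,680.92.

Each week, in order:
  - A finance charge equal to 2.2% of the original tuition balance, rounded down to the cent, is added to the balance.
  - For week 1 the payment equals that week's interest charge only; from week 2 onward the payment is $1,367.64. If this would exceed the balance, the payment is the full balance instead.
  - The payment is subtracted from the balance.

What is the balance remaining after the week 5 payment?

$0.00

Week 1: $4,680.92 +$102.98 interest = $4,783.90; pay $102.98 → $4,680.92
Week 2: $4,680.92 +$102.98 interest = $4,783.90; pay $1,367.64 → $3,416.26
Week 3: $3,416.26 +$102.98 interest = $3,519.24; pay $1,367.64 → $2,151.60
Week 4: $2,151.60 +$102.98 interest = $2,254.58; pay $1,367.64 → $886.94
Week 5: $886.94 +$102.98 interest = $989.92; pay $989.92 → $0.00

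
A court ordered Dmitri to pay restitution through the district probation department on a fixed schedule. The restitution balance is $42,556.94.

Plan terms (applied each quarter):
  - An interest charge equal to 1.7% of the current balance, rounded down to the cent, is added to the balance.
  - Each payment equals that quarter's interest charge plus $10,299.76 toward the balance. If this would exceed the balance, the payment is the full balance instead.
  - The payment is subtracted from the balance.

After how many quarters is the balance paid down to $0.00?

5

Quarter 1: $42,556.94 +$723.46 interest = $43,280.40; pay $11,023.22 → $32,257.18
Quarter 2: $32,257.18 +$548.37 interest = $32,805.55; pay $10,848.13 → $21,957.42
Quarter 3: $21,957.42 +$373.27 interest = $22,330.69; pay $10,673.03 → $11,657.66
Quarter 4: $11,657.66 +$198.18 interest = $11,855.84; pay $10,497.94 → $1,357.90
Quarter 5: $1,357.90 +$23.08 interest = $1,380.98; pay $1,380.98 → $0.00
Balance reaches $0.00 in quarter 5.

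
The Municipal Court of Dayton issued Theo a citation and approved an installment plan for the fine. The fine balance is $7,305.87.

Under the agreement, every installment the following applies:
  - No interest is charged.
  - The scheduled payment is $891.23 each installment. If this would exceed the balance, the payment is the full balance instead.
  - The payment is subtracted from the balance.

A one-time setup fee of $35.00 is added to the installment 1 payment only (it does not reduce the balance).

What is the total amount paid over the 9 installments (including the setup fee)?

Installment 1: opening $7,305.87; payment $891.23 (+ $35.00 fee); balance $6,414.64
Installment 2: opening $6,414.64; payment $891.23; balance $5,523.41
Installment 3: opening $5,523.41; payment $891.23; balance $4,632.18
Installment 4: opening $4,632.18; payment $891.23; balance $3,740.95
Installment 5: opening $3,740.95; payment $891.23; balance $2,849.72
Installment 6: opening $2,849.72; payment $891.23; balance $1,958.49
Installment 7: opening $1,958.49; payment $891.23; balance $1,067.26
Installment 8: opening $1,067.26; payment $891.23; balance $176.03
Installment 9: opening $176.03; payment $176.03; balance $0.00
Total paid: $7,340.87

$7,340.87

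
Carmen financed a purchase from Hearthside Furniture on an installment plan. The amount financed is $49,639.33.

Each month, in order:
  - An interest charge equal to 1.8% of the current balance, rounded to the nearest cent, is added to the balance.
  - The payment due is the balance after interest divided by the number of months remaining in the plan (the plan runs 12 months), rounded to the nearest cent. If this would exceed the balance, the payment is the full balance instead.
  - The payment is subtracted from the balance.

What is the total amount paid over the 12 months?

$55,848.26

# | Opening | Interest | Payment | End bal
1 | $49,639.33 | $893.51 | $4,211.07 | $46,321.77
2 | $46,321.77 | $833.79 | $4,286.87 | $42,868.69
3 | $42,868.69 | $771.64 | $4,364.03 | $39,276.30
4 | $39,276.30 | $706.97 | $4,442.59 | $35,540.68
5 | $35,540.68 | $639.73 | $4,522.55 | $31,657.86
6 | $31,657.86 | $569.84 | $4,603.96 | $27,623.74
7 | $27,623.74 | $497.23 | $4,686.83 | $23,434.14
8 | $23,434.14 | $421.81 | $4,771.19 | $19,084.76
9 | $19,084.76 | $343.53 | $4,857.07 | $14,571.22
10 | $14,571.22 | $262.28 | $4,944.50 | $9,889.00
11 | $9,889.00 | $178.00 | $5,033.50 | $5,033.50
12 | $5,033.50 | $90.60 | $5,124.10 | $0.00
Total paid: $55,848.26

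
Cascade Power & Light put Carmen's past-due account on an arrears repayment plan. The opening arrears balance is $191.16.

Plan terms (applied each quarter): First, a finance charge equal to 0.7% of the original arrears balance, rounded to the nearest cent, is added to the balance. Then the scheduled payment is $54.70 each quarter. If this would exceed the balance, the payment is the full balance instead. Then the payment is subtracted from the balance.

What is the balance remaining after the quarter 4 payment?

$0.00

Quarter 1: opening $191.16; interest $1.34 → $192.50; payment $54.70; balance $137.80
Quarter 2: opening $137.80; interest $1.34 → $139.14; payment $54.70; balance $84.44
Quarter 3: opening $84.44; interest $1.34 → $85.78; payment $54.70; balance $31.08
Quarter 4: opening $31.08; interest $1.34 → $32.42; payment $32.42; balance $0.00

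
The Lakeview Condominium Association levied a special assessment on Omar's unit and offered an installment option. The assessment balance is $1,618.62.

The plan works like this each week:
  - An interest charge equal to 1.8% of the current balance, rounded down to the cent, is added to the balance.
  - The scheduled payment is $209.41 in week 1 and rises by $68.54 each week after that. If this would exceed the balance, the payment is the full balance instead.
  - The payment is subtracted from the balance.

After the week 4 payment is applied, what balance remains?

$461.61

# | Opening | Interest | Payment | End bal
1 | $1,618.62 | $29.13 | $209.41 | $1,438.34
2 | $1,438.34 | $25.89 | $277.95 | $1,186.28
3 | $1,186.28 | $21.35 | $346.49 | $861.14
4 | $861.14 | $15.50 | $415.03 | $461.61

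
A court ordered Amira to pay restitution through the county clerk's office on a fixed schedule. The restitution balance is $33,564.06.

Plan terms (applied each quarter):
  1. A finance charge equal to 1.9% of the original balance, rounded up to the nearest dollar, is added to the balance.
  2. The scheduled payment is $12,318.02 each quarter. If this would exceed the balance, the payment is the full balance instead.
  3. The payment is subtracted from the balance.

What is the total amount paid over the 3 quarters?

$35,478.06

Quarter 1: opening $33,564.06; interest $638.00 → $34,202.06; payment $12,318.02; balance $21,884.04
Quarter 2: opening $21,884.04; interest $638.00 → $22,522.04; payment $12,318.02; balance $10,204.02
Quarter 3: opening $10,204.02; interest $638.00 → $10,842.02; payment $10,842.02; balance $0.00
Total paid: $35,478.06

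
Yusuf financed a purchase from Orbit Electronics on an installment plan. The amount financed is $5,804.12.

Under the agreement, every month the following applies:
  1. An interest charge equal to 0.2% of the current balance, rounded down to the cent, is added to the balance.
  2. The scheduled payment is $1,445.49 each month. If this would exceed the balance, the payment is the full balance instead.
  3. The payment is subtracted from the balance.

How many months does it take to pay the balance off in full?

Month 1: $5,804.12 +$11.60 interest = $5,815.72; pay $1,445.49 → $4,370.23
Month 2: $4,370.23 +$8.74 interest = $4,378.97; pay $1,445.49 → $2,933.48
Month 3: $2,933.48 +$5.86 interest = $2,939.34; pay $1,445.49 → $1,493.85
Month 4: $1,493.85 +$2.98 interest = $1,496.83; pay $1,445.49 → $51.34
Month 5: $51.34 +$0.10 interest = $51.44; pay $51.44 → $0.00
Balance reaches $0.00 in month 5.

5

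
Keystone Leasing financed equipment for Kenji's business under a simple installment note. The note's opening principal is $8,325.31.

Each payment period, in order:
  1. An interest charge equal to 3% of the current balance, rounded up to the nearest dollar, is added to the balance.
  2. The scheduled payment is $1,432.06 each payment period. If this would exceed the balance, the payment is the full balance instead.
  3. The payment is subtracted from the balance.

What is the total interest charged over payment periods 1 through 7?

$969.00

Payment period 1: opening $8,325.31; interest $250.00 → $8,575.31; payment $1,432.06; balance $7,143.25
Payment period 2: opening $7,143.25; interest $215.00 → $7,358.25; payment $1,432.06; balance $5,926.19
Payment period 3: opening $5,926.19; interest $178.00 → $6,104.19; payment $1,432.06; balance $4,672.13
Payment period 4: opening $4,672.13; interest $141.00 → $4,813.13; payment $1,432.06; balance $3,381.07
Payment period 5: opening $3,381.07; interest $102.00 → $3,483.07; payment $1,432.06; balance $2,051.01
Payment period 6: opening $2,051.01; interest $62.00 → $2,113.01; payment $1,432.06; balance $680.95
Payment period 7: opening $680.95; interest $21.00 → $701.95; payment $701.95; balance $0.00
Total interest: $250.00 + $215.00 + $178.00 + $141.00 + $102.00 + $62.00 + $21.00 = $969.00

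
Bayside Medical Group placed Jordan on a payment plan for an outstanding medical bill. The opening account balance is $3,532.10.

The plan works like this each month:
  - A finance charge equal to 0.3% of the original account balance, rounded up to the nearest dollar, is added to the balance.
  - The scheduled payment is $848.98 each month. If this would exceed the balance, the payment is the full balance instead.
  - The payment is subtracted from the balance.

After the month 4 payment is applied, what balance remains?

Month 1: $3,532.10 +$11.00 interest = $3,543.10; pay $848.98 → $2,694.12
Month 2: $2,694.12 +$11.00 interest = $2,705.12; pay $848.98 → $1,856.14
Month 3: $1,856.14 +$11.00 interest = $1,867.14; pay $848.98 → $1,018.16
Month 4: $1,018.16 +$11.00 interest = $1,029.16; pay $848.98 → $180.18

$180.18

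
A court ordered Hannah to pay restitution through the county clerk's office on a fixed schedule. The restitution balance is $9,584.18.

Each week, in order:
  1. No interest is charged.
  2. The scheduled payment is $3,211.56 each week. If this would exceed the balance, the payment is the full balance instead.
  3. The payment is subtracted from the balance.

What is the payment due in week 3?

$3,161.06

Week 1: opening $9,584.18; payment $3,211.56; balance $6,372.62
Week 2: opening $6,372.62; payment $3,211.56; balance $3,161.06
Week 3: opening $3,161.06; payment $3,161.06; balance $0.00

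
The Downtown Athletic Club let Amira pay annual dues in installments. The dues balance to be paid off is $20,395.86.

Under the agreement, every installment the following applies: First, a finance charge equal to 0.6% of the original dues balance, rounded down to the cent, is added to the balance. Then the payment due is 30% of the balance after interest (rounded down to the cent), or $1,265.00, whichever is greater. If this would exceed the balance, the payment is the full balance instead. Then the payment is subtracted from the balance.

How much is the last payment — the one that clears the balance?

$359.96

Installment 1: $20,395.86 +$122.37 interest = $20,518.23; pay $6,155.46 → $14,362.77
Installment 2: $14,362.77 +$122.37 interest = $14,485.14; pay $4,345.54 → $10,139.60
Installment 3: $10,139.60 +$122.37 interest = $10,261.97; pay $3,078.59 → $7,183.38
Installment 4: $7,183.38 +$122.37 interest = $7,305.75; pay $2,191.72 → $5,114.03
Installment 5: $5,114.03 +$122.37 interest = $5,236.40; pay $1,570.92 → $3,665.48
Installment 6: $3,665.48 +$122.37 interest = $3,787.85; pay $1,265.00 → $2,522.85
Installment 7: $2,522.85 +$122.37 interest = $2,645.22; pay $1,265.00 → $1,380.22
Installment 8: $1,380.22 +$122.37 interest = $1,502.59; pay $1,265.00 → $237.59
Installment 9: $237.59 +$122.37 interest = $359.96; pay $359.96 → $0.00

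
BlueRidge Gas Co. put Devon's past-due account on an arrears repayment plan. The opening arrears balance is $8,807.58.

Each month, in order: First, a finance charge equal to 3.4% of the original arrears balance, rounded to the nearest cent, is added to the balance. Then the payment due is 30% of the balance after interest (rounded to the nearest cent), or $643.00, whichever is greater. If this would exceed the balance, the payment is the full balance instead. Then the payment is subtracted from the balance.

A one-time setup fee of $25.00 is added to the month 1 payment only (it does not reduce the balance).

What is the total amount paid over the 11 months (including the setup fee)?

# | Opening | Interest | Payment | Fee | End bal
1 | $8,807.58 | $299.46 | $2,732.11 | $25.00 | $6,374.93
2 | $6,374.93 | $299.46 | $2,002.32 | — | $4,672.07
3 | $4,672.07 | $299.46 | $1,491.46 | — | $3,480.07
4 | $3,480.07 | $299.46 | $1,133.86 | — | $2,645.67
5 | $2,645.67 | $299.46 | $883.54 | — | $2,061.59
6 | $2,061.59 | $299.46 | $708.32 | — | $1,652.73
7 | $1,652.73 | $299.46 | $643.00 | — | $1,309.19
8 | $1,309.19 | $299.46 | $643.00 | — | $965.65
9 | $965.65 | $299.46 | $643.00 | — | $622.11
10 | $622.11 | $299.46 | $643.00 | — | $278.57
11 | $278.57 | $299.46 | $578.03 | — | $0.00
Total paid: $12,126.64

$12,126.64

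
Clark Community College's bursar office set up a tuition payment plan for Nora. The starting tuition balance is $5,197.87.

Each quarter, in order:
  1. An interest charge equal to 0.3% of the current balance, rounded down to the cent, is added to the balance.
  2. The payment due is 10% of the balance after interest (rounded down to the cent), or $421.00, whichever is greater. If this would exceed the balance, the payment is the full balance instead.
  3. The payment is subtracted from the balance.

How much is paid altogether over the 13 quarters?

$5,299.16

# | Opening | Interest | Payment | End bal
1 | $5,197.87 | $15.59 | $521.34 | $4,692.12
2 | $4,692.12 | $14.07 | $470.61 | $4,235.58
3 | $4,235.58 | $12.70 | $424.82 | $3,823.46
4 | $3,823.46 | $11.47 | $421.00 | $3,413.93
5 | $3,413.93 | $10.24 | $421.00 | $3,003.17
6 | $3,003.17 | $9.00 | $421.00 | $2,591.17
7 | $2,591.17 | $7.77 | $421.00 | $2,177.94
8 | $2,177.94 | $6.53 | $421.00 | $1,763.47
9 | $1,763.47 | $5.29 | $421.00 | $1,347.76
10 | $1,347.76 | $4.04 | $421.00 | $930.80
11 | $930.80 | $2.79 | $421.00 | $512.59
12 | $512.59 | $1.53 | $421.00 | $93.12
13 | $93.12 | $0.27 | $93.39 | $0.00
Total paid: $5,299.16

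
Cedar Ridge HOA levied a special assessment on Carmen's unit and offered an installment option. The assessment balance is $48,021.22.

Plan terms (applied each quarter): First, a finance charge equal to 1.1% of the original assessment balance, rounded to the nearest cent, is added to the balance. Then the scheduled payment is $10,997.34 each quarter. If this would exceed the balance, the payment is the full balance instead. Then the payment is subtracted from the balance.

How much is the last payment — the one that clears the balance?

$6,673.01

Quarter 1: $48,021.22 +$528.23 interest = $48,549.45; pay $10,997.34 → $37,552.11
Quarter 2: $37,552.11 +$528.23 interest = $38,080.34; pay $10,997.34 → $27,083.00
Quarter 3: $27,083.00 +$528.23 interest = $27,611.23; pay $10,997.34 → $16,613.89
Quarter 4: $16,613.89 +$528.23 interest = $17,142.12; pay $10,997.34 → $6,144.78
Quarter 5: $6,144.78 +$528.23 interest = $6,673.01; pay $6,673.01 → $0.00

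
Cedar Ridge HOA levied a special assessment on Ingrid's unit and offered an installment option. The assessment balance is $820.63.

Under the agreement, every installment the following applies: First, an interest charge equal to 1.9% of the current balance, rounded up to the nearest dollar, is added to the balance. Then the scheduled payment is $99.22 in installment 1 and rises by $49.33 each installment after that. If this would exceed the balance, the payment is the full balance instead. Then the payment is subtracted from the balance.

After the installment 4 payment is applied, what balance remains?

Installment 1: $820.63 +$16.00 interest = $836.63; pay $99.22 → $737.41
Installment 2: $737.41 +$15.00 interest = $752.41; pay $148.55 → $603.86
Installment 3: $603.86 +$12.00 interest = $615.86; pay $197.88 → $417.98
Installment 4: $417.98 +$8.00 interest = $425.98; pay $247.21 → $178.77

$178.77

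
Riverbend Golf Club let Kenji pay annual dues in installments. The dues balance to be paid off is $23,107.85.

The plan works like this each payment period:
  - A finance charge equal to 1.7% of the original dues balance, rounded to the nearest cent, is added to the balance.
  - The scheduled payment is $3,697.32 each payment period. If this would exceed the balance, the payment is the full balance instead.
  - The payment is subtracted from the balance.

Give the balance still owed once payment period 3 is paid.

Payment period 1: opening $23,107.85; interest $392.83 → $23,500.68; payment $3,697.32; balance $19,803.36
Payment period 2: opening $19,803.36; interest $392.83 → $20,196.19; payment $3,697.32; balance $16,498.87
Payment period 3: opening $16,498.87; interest $392.83 → $16,891.70; payment $3,697.32; balance $13,194.38

$13,194.38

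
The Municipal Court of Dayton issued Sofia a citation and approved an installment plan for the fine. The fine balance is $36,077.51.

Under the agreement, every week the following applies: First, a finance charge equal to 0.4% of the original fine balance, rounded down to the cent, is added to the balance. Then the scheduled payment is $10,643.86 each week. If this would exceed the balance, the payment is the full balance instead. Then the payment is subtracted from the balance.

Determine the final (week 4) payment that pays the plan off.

Week 1: opening $36,077.51; interest $144.31 → $36,221.82; payment $10,643.86; balance $25,577.96
Week 2: opening $25,577.96; interest $144.31 → $25,722.27; payment $10,643.86; balance $15,078.41
Week 3: opening $15,078.41; interest $144.31 → $15,222.72; payment $10,643.86; balance $4,578.86
Week 4: opening $4,578.86; interest $144.31 → $4,723.17; payment $4,723.17; balance $0.00

$4,723.17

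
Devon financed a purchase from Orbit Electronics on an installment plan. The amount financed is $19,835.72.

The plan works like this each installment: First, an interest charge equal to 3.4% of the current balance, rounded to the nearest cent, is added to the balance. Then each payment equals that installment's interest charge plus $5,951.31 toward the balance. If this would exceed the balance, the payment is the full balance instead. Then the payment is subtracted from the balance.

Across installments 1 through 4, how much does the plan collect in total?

Installment 1: $19,835.72 +$674.41 interest = $20,510.13; pay $6,625.72 → $13,884.41
Installment 2: $13,884.41 +$472.07 interest = $14,356.48; pay $6,423.38 → $7,933.10
Installment 3: $7,933.10 +$269.73 interest = $8,202.83; pay $6,221.04 → $1,981.79
Installment 4: $1,981.79 +$67.38 interest = $2,049.17; pay $2,049.17 → $0.00
Total paid: $21,319.31

$21,319.31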